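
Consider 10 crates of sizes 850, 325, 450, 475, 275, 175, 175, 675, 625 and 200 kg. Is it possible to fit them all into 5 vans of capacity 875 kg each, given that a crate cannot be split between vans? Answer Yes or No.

Total = 4225 kg; ⌈4225/875⌉ = 5.
The bound of 5 does not rule out 5, but exhaustive search shows no assignment into 5 vans of capacity 875 kg exists — the minimum is 6.

No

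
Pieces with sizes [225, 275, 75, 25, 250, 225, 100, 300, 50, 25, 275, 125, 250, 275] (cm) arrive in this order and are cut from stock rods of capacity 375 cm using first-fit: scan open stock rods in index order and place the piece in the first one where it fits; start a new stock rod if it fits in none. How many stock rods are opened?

8

  225 → stock rod 1 (new)  [load 225/375]
  275 → stock rod 2 (new)  [load 275/375]
  75 → stock rod 1  [load 300/375]
  25 → stock rod 1  [load 325/375]
  250 → stock rod 3 (new)  [load 250/375]
  225 → stock rod 4 (new)  [load 225/375]
  100 → stock rod 2  [load 375/375]
  300 → stock rod 5 (new)  [load 300/375]
  50 → stock rod 1  [load 375/375]
  25 → stock rod 3  [load 275/375]
  275 → stock rod 6 (new)  [load 275/375]
  125 → stock rod 4  [load 350/375]
  250 → stock rod 7 (new)  [load 250/375]
  275 → stock rod 8 (new)  [load 275/375]
8 stock rods opened.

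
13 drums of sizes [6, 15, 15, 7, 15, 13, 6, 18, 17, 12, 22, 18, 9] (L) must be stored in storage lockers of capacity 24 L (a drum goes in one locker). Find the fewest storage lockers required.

9

Total = 22 + 18 + 18 + 17 + 15 + 15 + 15 + 13 + 12 + 9 + 7 + 6 + 6 = 173 L.
Lower bound: ⌈173/24⌉ = 8 storage lockers.
A packing using 9 storage lockers:
  locker 1: 22 = 22
  locker 2: 18 + 6 = 24
  locker 3: 18 + 6 = 24
  locker 4: 17 + 7 = 24
  locker 5: 15 + 9 = 24
  locker 6: 15 = 15
  locker 7: 15 = 15
  locker 8: 13 = 13
  locker 9: 12 = 12
No arrangement into 8 storage lockers stays within capacity, so 9 is optimal.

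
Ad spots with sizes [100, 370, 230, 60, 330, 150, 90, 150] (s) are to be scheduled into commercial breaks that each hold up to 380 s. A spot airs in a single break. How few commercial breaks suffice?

5

Total = 370 + 330 + 230 + 150 + 150 + 100 + 90 + 60 = 1480 s.
Lower bound: ⌈1480/380⌉ = 4 commercial breaks.
A packing using 5 commercial breaks:
  break 1: 370 = 370
  break 2: 330 = 330
  break 3: 230 + 150 = 380
  break 4: 150 + 100 + 90 = 340
  break 5: 60 = 60
No arrangement into 4 commercial breaks stays within capacity, so 5 is optimal.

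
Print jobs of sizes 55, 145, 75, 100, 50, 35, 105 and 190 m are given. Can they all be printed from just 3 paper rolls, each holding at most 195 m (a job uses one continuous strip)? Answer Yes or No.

Total = 755 m; ⌈755/195⌉ = 4.
At least 4 paper rolls are required, but only 3 are allowed.

No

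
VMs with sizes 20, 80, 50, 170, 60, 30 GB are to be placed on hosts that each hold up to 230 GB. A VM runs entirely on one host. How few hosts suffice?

Total = 170 + 80 + 60 + 50 + 30 + 20 = 410 GB.
Lower bound: ⌈410/230⌉ = 2 hosts.
A packing using 2 hosts:
  host 1: 170 + 60 = 230
  host 2: 80 + 50 + 30 + 20 = 180
This matches the lower bound, so 2 is optimal.

2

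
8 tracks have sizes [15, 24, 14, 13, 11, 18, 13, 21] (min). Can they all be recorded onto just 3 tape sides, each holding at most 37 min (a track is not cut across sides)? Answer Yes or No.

No

Total = 129 min; ⌈129/37⌉ = 4.
At least 4 tape sides are required, but only 3 are allowed.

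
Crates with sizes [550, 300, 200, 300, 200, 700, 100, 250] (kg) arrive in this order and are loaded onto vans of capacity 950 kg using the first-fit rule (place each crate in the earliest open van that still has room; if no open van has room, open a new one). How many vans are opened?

3

  550 → van 1 (new)  [load 550/950]
  300 → van 1  [load 850/950]
  200 → van 2 (new)  [load 200/950]
  300 → van 2  [load 500/950]
  200 → van 2  [load 700/950]
  700 → van 3 (new)  [load 700/950]
  100 → van 1  [load 950/950]
  250 → van 2  [load 950/950]
3 vans opened.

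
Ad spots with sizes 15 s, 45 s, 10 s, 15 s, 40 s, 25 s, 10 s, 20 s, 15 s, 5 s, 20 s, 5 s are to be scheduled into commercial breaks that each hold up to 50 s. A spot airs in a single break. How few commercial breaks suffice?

Total = 45 + 40 + 25 + 20 + 20 + 15 + 15 + 15 + 10 + 10 + 5 + 5 = 225 s.
Lower bound: ⌈225/50⌉ = 5 commercial breaks.
A packing using 5 commercial breaks:
  break 1: 45 + 5 = 50
  break 2: 40 + 10 = 50
  break 3: 25 + 20 + 5 = 50
  break 4: 20 + 15 + 15 = 50
  break 5: 15 + 10 = 25
This matches the lower bound, so 5 is optimal.

5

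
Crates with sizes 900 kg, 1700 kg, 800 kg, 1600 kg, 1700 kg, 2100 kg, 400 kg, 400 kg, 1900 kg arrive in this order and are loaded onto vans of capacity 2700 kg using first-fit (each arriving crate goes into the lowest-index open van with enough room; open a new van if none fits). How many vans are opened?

5

  900 → van 1 (new)  [load 900/2700]
  1700 → van 1  [load 2600/2700]
  800 → van 2 (new)  [load 800/2700]
  1600 → van 2  [load 2400/2700]
  1700 → van 3 (new)  [load 1700/2700]
  2100 → van 4 (new)  [load 2100/2700]
  400 → van 3  [load 2100/2700]
  400 → van 3  [load 2500/2700]
  1900 → van 5 (new)  [load 1900/2700]
5 vans opened.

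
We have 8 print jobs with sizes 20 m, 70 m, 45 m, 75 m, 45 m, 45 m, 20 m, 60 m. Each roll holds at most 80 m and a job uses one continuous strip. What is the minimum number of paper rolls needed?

Total = 75 + 70 + 60 + 45 + 45 + 45 + 20 + 20 = 380 m.
Lower bound: ⌈380/80⌉ = 5 paper rolls.
Also, 6 print jobs each exceed 40 m, and no two of those can share a roll, so at least 6 paper rolls are needed.
A packing using 6 paper rolls:
  roll 1: 75 = 75
  roll 2: 70 = 70
  roll 3: 60 + 20 = 80
  roll 4: 45 + 20 = 65
  roll 5: 45 = 45
  roll 6: 45 = 45
This matches the lower bound, so 6 is optimal.

6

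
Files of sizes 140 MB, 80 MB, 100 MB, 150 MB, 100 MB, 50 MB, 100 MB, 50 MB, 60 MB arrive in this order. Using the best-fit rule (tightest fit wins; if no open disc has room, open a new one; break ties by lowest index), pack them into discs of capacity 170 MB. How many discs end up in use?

6

  140 → disc 1 (new)  [load 140/170]
  80 → disc 2 (new)  [load 80/170]
  100 → disc 3 (new)  [load 100/170]
  150 → disc 4 (new)  [load 150/170]
  100 → disc 5 (new)  [load 100/170]
  50 → disc 3  [load 150/170]
  100 → disc 6 (new)  [load 100/170]
  50 → disc 5  [load 150/170]
  60 → disc 6  [load 160/170]
6 discs opened.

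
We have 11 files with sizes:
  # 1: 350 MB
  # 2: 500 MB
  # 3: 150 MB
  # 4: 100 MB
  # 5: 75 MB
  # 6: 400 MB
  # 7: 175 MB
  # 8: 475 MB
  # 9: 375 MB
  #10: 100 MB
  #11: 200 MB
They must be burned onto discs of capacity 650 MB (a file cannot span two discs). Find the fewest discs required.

Total = 500 + 475 + 400 + 375 + 350 + 200 + 175 + 150 + 100 + 100 + 75 = 2900 MB.
Lower bound: ⌈2900/650⌉ = 5 discs.
A packing using 5 discs:
  disc 1: 500 + 150 = 650
  disc 2: 475 + 175 = 650
  disc 3: 400 + 200 = 600
  disc 4: 375 + 100 + 100 + 75 = 650
  disc 5: 350 = 350
This matches the lower bound, so 5 is optimal.

5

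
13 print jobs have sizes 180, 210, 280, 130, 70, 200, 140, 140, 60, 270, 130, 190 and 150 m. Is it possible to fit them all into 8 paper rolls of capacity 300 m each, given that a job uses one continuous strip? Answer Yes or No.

Total = 2150 m; ⌈2150/300⌉ = 8.
The bound of 8 does not rule out 8, but exhaustive search shows no assignment into 8 paper rolls of capacity 300 m exists — the minimum is 9.

No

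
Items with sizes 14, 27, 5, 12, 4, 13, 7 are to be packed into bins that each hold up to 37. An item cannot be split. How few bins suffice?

3

Total = 27 + 14 + 13 + 12 + 7 + 5 + 4 = 82.
Lower bound: ⌈82/37⌉ = 3 bins.
A packing using 3 bins:
  bin 1: 27 + 7 = 34
  bin 2: 14 + 13 + 5 + 4 = 36
  bin 3: 12 = 12
This matches the lower bound, so 3 is optimal.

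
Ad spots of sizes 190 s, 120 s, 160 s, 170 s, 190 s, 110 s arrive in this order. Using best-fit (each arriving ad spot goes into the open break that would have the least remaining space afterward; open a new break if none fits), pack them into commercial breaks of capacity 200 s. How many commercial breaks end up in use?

  190 → break 1 (new)  [load 190/200]
  120 → break 2 (new)  [load 120/200]
  160 → break 3 (new)  [load 160/200]
  170 → break 4 (new)  [load 170/200]
  190 → break 5 (new)  [load 190/200]
  110 → break 6 (new)  [load 110/200]
6 commercial breaks opened.

6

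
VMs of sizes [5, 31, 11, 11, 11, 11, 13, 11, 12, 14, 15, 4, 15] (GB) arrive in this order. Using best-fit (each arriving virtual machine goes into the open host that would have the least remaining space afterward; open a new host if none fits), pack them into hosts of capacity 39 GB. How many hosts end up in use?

  5 → host 1 (new)  [load 5/39]
  31 → host 1  [load 36/39]
  11 → host 2 (new)  [load 11/39]
  11 → host 2  [load 22/39]
  11 → host 2  [load 33/39]
  11 → host 3 (new)  [load 11/39]
  13 → host 3  [load 24/39]
  11 → host 3  [load 35/39]
  12 → host 4 (new)  [load 12/39]
  14 → host 4  [load 26/39]
  15 → host 5 (new)  [load 15/39]
  4 → host 3  [load 39/39]
  15 → host 5  [load 30/39]
5 hosts opened.

5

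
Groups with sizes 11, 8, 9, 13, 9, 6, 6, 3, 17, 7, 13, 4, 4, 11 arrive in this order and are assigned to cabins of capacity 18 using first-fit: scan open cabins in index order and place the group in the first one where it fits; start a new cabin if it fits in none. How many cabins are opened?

  11 → cabin 1 (new)  [load 11/18]
  8 → cabin 2 (new)  [load 8/18]
  9 → cabin 2  [load 17/18]
  13 → cabin 3 (new)  [load 13/18]
  9 → cabin 4 (new)  [load 9/18]
  6 → cabin 1  [load 17/18]
  6 → cabin 4  [load 15/18]
  3 → cabin 3  [load 16/18]
  17 → cabin 5 (new)  [load 17/18]
  7 → cabin 6 (new)  [load 7/18]
  13 → cabin 7 (new)  [load 13/18]
  4 → cabin 6  [load 11/18]
  4 → cabin 6  [load 15/18]
  11 → cabin 8 (new)  [load 11/18]
8 cabins opened.

8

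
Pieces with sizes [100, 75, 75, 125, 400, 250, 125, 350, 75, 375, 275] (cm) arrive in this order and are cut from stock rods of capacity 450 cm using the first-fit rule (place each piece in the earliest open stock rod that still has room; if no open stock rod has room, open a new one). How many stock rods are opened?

  100 → stock rod 1 (new)  [load 100/450]
  75 → stock rod 1  [load 175/450]
  75 → stock rod 1  [load 250/450]
  125 → stock rod 1  [load 375/450]
  400 → stock rod 2 (new)  [load 400/450]
  250 → stock rod 3 (new)  [load 250/450]
  125 → stock rod 3  [load 375/450]
  350 → stock rod 4 (new)  [load 350/450]
  75 → stock rod 1  [load 450/450]
  375 → stock rod 5 (new)  [load 375/450]
  275 → stock rod 6 (new)  [load 275/450]
6 stock rods opened.

6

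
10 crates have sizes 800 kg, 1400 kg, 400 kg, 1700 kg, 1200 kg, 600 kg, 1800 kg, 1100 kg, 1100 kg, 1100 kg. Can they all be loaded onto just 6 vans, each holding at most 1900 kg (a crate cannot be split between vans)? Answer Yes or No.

No

Total = 11200 kg; ⌈11200/1900⌉ = 6.
7 crates each exceed half the capacity and cannot share a van, forcing at least 7 vans.
At least 7 vans are required, but only 6 are allowed.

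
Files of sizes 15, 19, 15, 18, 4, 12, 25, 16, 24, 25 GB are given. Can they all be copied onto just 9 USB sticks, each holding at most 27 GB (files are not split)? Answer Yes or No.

Yes

A valid assignment using 8 USB sticks:
  USB stick 1: 25 = 25
  USB stick 2: 25 = 25
  USB stick 3: 24 = 24
  USB stick 4: 19 + 4 = 23
  USB stick 5: 18 = 18
  USB stick 6: 16 = 16
  USB stick 7: 15 + 12 = 27
  USB stick 8: 15 = 15
That uses only 8 ≤ 9, so 9 USB sticks are enough.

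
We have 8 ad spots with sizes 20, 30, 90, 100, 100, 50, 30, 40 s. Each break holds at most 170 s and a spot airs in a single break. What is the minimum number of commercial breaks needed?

3

Total = 100 + 100 + 90 + 50 + 40 + 30 + 30 + 20 = 460 s.
Lower bound: ⌈460/170⌉ = 3 commercial breaks.
A packing using 3 commercial breaks:
  break 1: 100 + 50 + 20 = 170
  break 2: 100 + 40 + 30 = 170
  break 3: 90 + 30 = 120
This matches the lower bound, so 3 is optimal.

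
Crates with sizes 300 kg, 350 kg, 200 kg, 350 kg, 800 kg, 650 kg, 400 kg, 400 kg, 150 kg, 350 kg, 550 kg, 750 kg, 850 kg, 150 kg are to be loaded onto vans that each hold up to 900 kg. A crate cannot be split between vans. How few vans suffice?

8

Total = 850 + 800 + 750 + 650 + 550 + 400 + 400 + 350 + 350 + 350 + 300 + 200 + 150 + 150 = 6250 kg.
Lower bound: ⌈6250/900⌉ = 7 vans.
A packing using 8 vans:
  van 1: 850 = 850
  van 2: 800 = 800
  van 3: 750 + 150 = 900
  van 4: 650 + 200 = 850
  van 5: 550 + 350 = 900
  van 6: 400 + 400 = 800
  van 7: 350 + 350 + 150 = 850
  van 8: 300 = 300
No arrangement into 7 vans stays within capacity, so 8 is optimal.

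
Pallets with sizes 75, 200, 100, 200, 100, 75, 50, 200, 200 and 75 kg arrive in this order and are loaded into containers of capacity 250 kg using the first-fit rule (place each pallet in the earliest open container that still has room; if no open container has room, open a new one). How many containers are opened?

  75 → container 1 (new)  [load 75/250]
  200 → container 2 (new)  [load 200/250]
  100 → container 1  [load 175/250]
  200 → container 3 (new)  [load 200/250]
  100 → container 4 (new)  [load 100/250]
  75 → container 1  [load 250/250]
  50 → container 2  [load 250/250]
  200 → container 5 (new)  [load 200/250]
  200 → container 6 (new)  [load 200/250]
  75 → container 4  [load 175/250]
6 containers opened.

6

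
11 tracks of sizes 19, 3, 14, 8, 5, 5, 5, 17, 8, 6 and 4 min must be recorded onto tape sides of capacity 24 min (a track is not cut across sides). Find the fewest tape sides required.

Total = 19 + 17 + 14 + 8 + 8 + 6 + 5 + 5 + 5 + 4 + 3 = 94 min.
Lower bound: ⌈94/24⌉ = 4 tape sides.
A packing using 4 tape sides:
  side 1: 19 + 5 = 24
  side 2: 17 + 4 + 3 = 24
  side 3: 14 + 8 = 22
  side 4: 8 + 6 + 5 + 5 = 24
This matches the lower bound, so 4 is optimal.

4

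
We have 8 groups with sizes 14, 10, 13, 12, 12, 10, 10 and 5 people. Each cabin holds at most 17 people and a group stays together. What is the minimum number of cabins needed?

7

Total = 14 + 13 + 12 + 12 + 10 + 10 + 10 + 5 = 86 people.
Lower bound: ⌈86/17⌉ = 6 cabins.
Also, 7 groups each exceed 17/2 people, and no two of those can share a cabin, so at least 7 cabins are needed.
A packing using 7 cabins:
  cabin 1: 14 = 14
  cabin 2: 13 = 13
  cabin 3: 12 + 5 = 17
  cabin 4: 12 = 12
  cabin 5: 10 = 10
  cabin 6: 10 = 10
  cabin 7: 10 = 10
This matches the lower bound, so 7 is optimal.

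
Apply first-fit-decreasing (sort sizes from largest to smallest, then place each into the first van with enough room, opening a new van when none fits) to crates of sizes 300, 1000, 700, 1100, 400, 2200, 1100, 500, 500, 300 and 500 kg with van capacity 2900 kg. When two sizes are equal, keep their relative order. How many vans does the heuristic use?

Sorted descending: 2200, 1100, 1100, 1000, 700, 500, 500, 500, 400, 300, 300.
  2200 → van 1 (new)  [load 2200/2900]
  1100 → van 2 (new)  [load 1100/2900]
  1100 → van 2  [load 2200/2900]
  1000 → van 3 (new)  [load 1000/2900]
  700 → van 1  [load 2900/2900]
  500 → van 2  [load 2700/2900]
  500 → van 3  [load 1500/2900]
  500 → van 3  [load 2000/2900]
  400 → van 3  [load 2400/2900]
  300 → van 3  [load 2700/2900]
  300 → van 4 (new)  [load 300/2900]
4 vans opened.

4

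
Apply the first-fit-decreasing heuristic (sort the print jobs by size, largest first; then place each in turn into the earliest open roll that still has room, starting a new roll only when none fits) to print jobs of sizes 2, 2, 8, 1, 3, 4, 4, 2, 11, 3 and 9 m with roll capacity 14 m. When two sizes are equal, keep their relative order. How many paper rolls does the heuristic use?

4

Sorted descending: 11, 9, 8, 4, 4, 3, 3, 2, 2, 2, 1.
  11 → roll 1 (new)  [load 11/14]
  9 → roll 2 (new)  [load 9/14]
  8 → roll 3 (new)  [load 8/14]
  4 → roll 2  [load 13/14]
  4 → roll 3  [load 12/14]
  3 → roll 1  [load 14/14]
  3 → roll 4 (new)  [load 3/14]
  2 → roll 3  [load 14/14]
  2 → roll 4  [load 5/14]
  2 → roll 4  [load 7/14]
  1 → roll 2  [load 14/14]
4 paper rolls opened.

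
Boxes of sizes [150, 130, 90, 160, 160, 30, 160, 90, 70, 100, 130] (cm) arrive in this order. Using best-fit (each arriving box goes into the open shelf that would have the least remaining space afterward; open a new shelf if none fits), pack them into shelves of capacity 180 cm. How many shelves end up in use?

8

  150 → shelf 1 (new)  [load 150/180]
  130 → shelf 2 (new)  [load 130/180]
  90 → shelf 3 (new)  [load 90/180]
  160 → shelf 4 (new)  [load 160/180]
  160 → shelf 5 (new)  [load 160/180]
  30 → shelf 1  [load 180/180]
  160 → shelf 6 (new)  [load 160/180]
  90 → shelf 3  [load 180/180]
  70 → shelf 7 (new)  [load 70/180]
  100 → shelf 7  [load 170/180]
  130 → shelf 8 (new)  [load 130/180]
8 shelves opened.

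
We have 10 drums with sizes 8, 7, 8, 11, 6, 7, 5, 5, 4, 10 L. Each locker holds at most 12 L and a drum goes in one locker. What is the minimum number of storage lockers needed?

Total = 11 + 10 + 8 + 8 + 7 + 7 + 6 + 5 + 5 + 4 = 71 L.
Lower bound: ⌈71/12⌉ = 6 storage lockers.
A packing using 7 storage lockers:
  locker 1: 11 = 11
  locker 2: 10 = 10
  locker 3: 8 + 4 = 12
  locker 4: 8 = 8
  locker 5: 7 + 5 = 12
  locker 6: 7 + 5 = 12
  locker 7: 6 = 6
No arrangement into 6 storage lockers stays within capacity, so 7 is optimal.

7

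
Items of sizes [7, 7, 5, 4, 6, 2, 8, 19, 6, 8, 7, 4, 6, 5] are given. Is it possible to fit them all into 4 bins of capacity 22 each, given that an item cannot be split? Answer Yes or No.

Total = 94; ⌈94/22⌉ = 5.
At least 5 bins are required, but only 4 are allowed.

No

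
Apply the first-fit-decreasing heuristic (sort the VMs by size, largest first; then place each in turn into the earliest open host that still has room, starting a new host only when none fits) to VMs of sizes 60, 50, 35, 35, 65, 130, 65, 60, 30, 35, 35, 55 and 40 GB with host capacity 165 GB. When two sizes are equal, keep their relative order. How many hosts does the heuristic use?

Sorted descending: 130, 65, 65, 60, 60, 55, 50, 40, 35, 35, 35, 35, 30.
  130 → host 1 (new)  [load 130/165]
  65 → host 2 (new)  [load 65/165]
  65 → host 2  [load 130/165]
  60 → host 3 (new)  [load 60/165]
  60 → host 3  [load 120/165]
  55 → host 4 (new)  [load 55/165]
  50 → host 4  [load 105/165]
  40 → host 3  [load 160/165]
  35 → host 1  [load 165/165]
  35 → host 2  [load 165/165]
  35 → host 4  [load 140/165]
  35 → host 5 (new)  [load 35/165]
  30 → host 5  [load 65/165]
5 hosts opened.

5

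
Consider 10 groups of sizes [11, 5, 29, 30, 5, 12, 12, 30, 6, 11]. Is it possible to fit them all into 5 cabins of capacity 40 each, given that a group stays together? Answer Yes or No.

A valid assignment using 4 cabins:
  cabin 1: 30 + 6 = 36
  cabin 2: 30 + 5 + 5 = 40
  cabin 3: 29 + 11 = 40
  cabin 4: 12 + 12 + 11 = 35
That uses only 4 ≤ 5, so 5 cabins are enough.

Yes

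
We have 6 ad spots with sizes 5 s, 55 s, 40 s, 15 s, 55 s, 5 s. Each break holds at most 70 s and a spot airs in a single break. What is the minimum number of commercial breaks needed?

Total = 55 + 55 + 40 + 15 + 5 + 5 = 175 s.
Lower bound: ⌈175/70⌉ = 3 commercial breaks.
A packing using 3 commercial breaks:
  break 1: 55 + 15 = 70
  break 2: 55 + 5 + 5 = 65
  break 3: 40 = 40
This matches the lower bound, so 3 is optimal.

3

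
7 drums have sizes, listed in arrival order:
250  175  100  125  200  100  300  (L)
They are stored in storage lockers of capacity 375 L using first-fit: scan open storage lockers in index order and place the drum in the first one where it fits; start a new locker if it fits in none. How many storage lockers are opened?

  250 → locker 1 (new)  [load 250/375]
  175 → locker 2 (new)  [load 175/375]
  100 → locker 1  [load 350/375]
  125 → locker 2  [load 300/375]
  200 → locker 3 (new)  [load 200/375]
  100 → locker 3  [load 300/375]
  300 → locker 4 (new)  [load 300/375]
4 storage lockers opened.

4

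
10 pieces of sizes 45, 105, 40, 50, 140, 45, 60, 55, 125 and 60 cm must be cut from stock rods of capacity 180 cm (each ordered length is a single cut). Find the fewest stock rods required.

Total = 140 + 125 + 105 + 60 + 60 + 55 + 50 + 45 + 45 + 40 = 725 cm.
Lower bound: ⌈725/180⌉ = 5 stock rods.
A packing using 5 stock rods:
  stock rod 1: 140 + 40 = 180
  stock rod 2: 125 + 55 = 180
  stock rod 3: 105 + 60 = 165
  stock rod 4: 60 + 50 + 45 = 155
  stock rod 5: 45 = 45
This matches the lower bound, so 5 is optimal.

5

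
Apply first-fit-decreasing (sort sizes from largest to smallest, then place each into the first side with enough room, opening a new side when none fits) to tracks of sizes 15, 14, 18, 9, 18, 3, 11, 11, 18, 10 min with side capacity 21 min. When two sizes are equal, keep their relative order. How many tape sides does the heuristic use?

Sorted descending: 18, 18, 18, 15, 14, 11, 11, 10, 9, 3.
  18 → side 1 (new)  [load 18/21]
  18 → side 2 (new)  [load 18/21]
  18 → side 3 (new)  [load 18/21]
  15 → side 4 (new)  [load 15/21]
  14 → side 5 (new)  [load 14/21]
  11 → side 6 (new)  [load 11/21]
  11 → side 7 (new)  [load 11/21]
  10 → side 6  [load 21/21]
  9 → side 7  [load 20/21]
  3 → side 1  [load 21/21]
7 tape sides opened.

7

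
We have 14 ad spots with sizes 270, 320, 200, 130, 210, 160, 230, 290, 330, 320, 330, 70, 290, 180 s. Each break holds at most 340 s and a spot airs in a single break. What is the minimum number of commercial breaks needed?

Total = 330 + 330 + 320 + 320 + 290 + 290 + 270 + 230 + 210 + 200 + 180 + 160 + 130 + 70 = 3330 s.
Lower bound: ⌈3330/340⌉ = 10 commercial breaks.
Also, 11 ad spots each exceed 170 s, and no two of those can share a break, so at least 11 commercial breaks are needed.
A packing using 11 commercial breaks:
  break 1: 330 = 330
  break 2: 330 = 330
  break 3: 320 = 320
  break 4: 320 = 320
  break 5: 290 = 290
  break 6: 290 = 290
  break 7: 270 + 70 = 340
  break 8: 230 = 230
  break 9: 210 + 130 = 340
  break 10: 200 = 200
  break 11: 180 + 160 = 340
This matches the lower bound, so 11 is optimal.

11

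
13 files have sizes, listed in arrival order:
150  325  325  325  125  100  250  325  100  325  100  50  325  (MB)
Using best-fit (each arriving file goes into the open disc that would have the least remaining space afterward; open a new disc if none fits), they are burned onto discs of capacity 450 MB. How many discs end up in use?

  150 → disc 1 (new)  [load 150/450]
  325 → disc 2 (new)  [load 325/450]
  325 → disc 3 (new)  [load 325/450]
  325 → disc 4 (new)  [load 325/450]
  125 → disc 2  [load 450/450]
  100 → disc 3  [load 425/450]
  250 → disc 1  [load 400/450]
  325 → disc 5 (new)  [load 325/450]
  100 → disc 4  [load 425/450]
  325 → disc 6 (new)  [load 325/450]
  100 → disc 5  [load 425/450]
  50 → disc 1  [load 450/450]
  325 → disc 7 (new)  [load 325/450]
7 discs opened.

7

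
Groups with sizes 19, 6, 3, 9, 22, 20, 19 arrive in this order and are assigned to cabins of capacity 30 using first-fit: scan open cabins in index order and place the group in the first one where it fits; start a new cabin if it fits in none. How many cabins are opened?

4

  19 → cabin 1 (new)  [load 19/30]
  6 → cabin 1  [load 25/30]
  3 → cabin 1  [load 28/30]
  9 → cabin 2 (new)  [load 9/30]
  22 → cabin 3 (new)  [load 22/30]
  20 → cabin 2  [load 29/30]
  19 → cabin 4 (new)  [load 19/30]
4 cabins opened.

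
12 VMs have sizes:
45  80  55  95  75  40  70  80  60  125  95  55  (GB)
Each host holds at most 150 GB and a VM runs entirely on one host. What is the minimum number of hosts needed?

7

Total = 125 + 95 + 95 + 80 + 80 + 75 + 70 + 60 + 55 + 55 + 45 + 40 = 875 GB.
Lower bound: ⌈875/150⌉ = 6 hosts.
A packing using 7 hosts:
  host 1: 125 = 125
  host 2: 95 + 55 = 150
  host 3: 95 + 55 = 150
  host 4: 80 + 70 = 150
  host 5: 80 + 60 = 140
  host 6: 75 + 45 = 120
  host 7: 40 = 40
No arrangement into 6 hosts stays within capacity, so 7 is optimal.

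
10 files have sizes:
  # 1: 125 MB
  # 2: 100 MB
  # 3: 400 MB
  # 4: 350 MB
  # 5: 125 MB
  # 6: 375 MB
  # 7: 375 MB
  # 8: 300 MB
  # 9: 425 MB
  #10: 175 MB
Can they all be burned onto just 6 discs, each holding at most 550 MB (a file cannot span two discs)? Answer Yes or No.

A valid assignment using 6 discs:
  disc 1: 425 + 125 = 550
  disc 2: 400 + 125 = 525
  disc 3: 375 + 175 = 550
  disc 4: 375 + 100 = 475
  disc 5: 350 = 350
  disc 6: 300 = 300
Every load is within 550 MB, so 6 discs suffice.

Yes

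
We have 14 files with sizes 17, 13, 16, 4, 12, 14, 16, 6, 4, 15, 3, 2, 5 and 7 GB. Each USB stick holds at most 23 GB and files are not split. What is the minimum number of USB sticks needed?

Total = 17 + 16 + 16 + 15 + 14 + 13 + 12 + 7 + 6 + 5 + 4 + 4 + 3 + 2 = 134 GB.
Lower bound: ⌈134/23⌉ = 6 USB sticks.
Also, 7 files each exceed 23/2 GB, and no two of those can share a USB stick, so at least 7 USB sticks are needed.
A packing using 7 USB sticks:
  USB stick 1: 17 + 6 = 23
  USB stick 2: 16 + 7 = 23
  USB stick 3: 16 + 5 + 2 = 23
  USB stick 4: 15 + 4 + 4 = 23
  USB stick 5: 14 + 3 = 17
  USB stick 6: 13 = 13
  USB stick 7: 12 = 12
This matches the lower bound, so 7 is optimal.

7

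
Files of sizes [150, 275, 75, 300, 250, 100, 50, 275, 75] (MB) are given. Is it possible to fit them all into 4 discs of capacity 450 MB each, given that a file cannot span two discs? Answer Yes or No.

A valid assignment using 4 discs:
  disc 1: 300 + 150 = 450
  disc 2: 275 + 100 + 75 = 450
  disc 3: 275 + 75 + 50 = 400
  disc 4: 250 = 250
Every load is within 450 MB, so 4 discs suffice.

Yes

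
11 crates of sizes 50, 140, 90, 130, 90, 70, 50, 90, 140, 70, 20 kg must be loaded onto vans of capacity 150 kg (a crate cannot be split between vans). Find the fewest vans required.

Total = 140 + 140 + 130 + 90 + 90 + 90 + 70 + 70 + 50 + 50 + 20 = 940 kg.
Lower bound: ⌈940/150⌉ = 7 vans.
A packing using 7 vans:
  van 1: 140 = 140
  van 2: 140 = 140
  van 3: 130 + 20 = 150
  van 4: 90 + 50 = 140
  van 5: 90 + 50 = 140
  van 6: 90 = 90
  van 7: 70 + 70 = 140
This matches the lower bound, so 7 is optimal.

7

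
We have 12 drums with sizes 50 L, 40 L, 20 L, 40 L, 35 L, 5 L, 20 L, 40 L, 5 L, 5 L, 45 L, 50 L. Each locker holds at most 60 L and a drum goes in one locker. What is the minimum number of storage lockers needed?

7

Total = 50 + 50 + 45 + 40 + 40 + 40 + 35 + 20 + 20 + 5 + 5 + 5 = 355 L.
Lower bound: ⌈355/60⌉ = 6 storage lockers.
Also, 7 drums each exceed 30 L, and no two of those can share a locker, so at least 7 storage lockers are needed.
A packing using 7 storage lockers:
  locker 1: 50 + 5 + 5 = 60
  locker 2: 50 + 5 = 55
  locker 3: 45 = 45
  locker 4: 40 + 20 = 60
  locker 5: 40 + 20 = 60
  locker 6: 40 = 40
  locker 7: 35 = 35
This matches the lower bound, so 7 is optimal.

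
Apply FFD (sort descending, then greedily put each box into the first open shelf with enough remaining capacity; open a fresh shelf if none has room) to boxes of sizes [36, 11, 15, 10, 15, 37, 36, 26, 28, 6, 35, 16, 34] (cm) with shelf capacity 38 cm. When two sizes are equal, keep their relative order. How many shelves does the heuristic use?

9

Sorted descending: 37, 36, 36, 35, 34, 28, 26, 16, 15, 15, 11, 10, 6.
  37 → shelf 1 (new)  [load 37/38]
  36 → shelf 2 (new)  [load 36/38]
  36 → shelf 3 (new)  [load 36/38]
  35 → shelf 4 (new)  [load 35/38]
  34 → shelf 5 (new)  [load 34/38]
  28 → shelf 6 (new)  [load 28/38]
  26 → shelf 7 (new)  [load 26/38]
  16 → shelf 8 (new)  [load 16/38]
  15 → shelf 8  [load 31/38]
  15 → shelf 9 (new)  [load 15/38]
  11 → shelf 7  [load 37/38]
  10 → shelf 6  [load 38/38]
  6 → shelf 8  [load 37/38]
9 shelves opened.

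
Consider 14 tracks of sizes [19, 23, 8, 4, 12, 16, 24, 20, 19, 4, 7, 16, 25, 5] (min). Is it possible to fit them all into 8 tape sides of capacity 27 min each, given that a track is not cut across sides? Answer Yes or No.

Total = 202 min; ⌈202/27⌉ = 8.
The bound of 8 does not rule out 8, but exhaustive search shows no assignment into 8 tape sides of capacity 27 min exists — the minimum is 9.

No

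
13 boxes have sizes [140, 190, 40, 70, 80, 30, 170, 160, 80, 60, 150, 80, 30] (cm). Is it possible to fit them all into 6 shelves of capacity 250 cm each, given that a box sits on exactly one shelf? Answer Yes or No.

Yes

A valid assignment using 6 shelves:
  shelf 1: 190 + 60 = 250
  shelf 2: 170 + 80 = 250
  shelf 3: 160 + 80 = 240
  shelf 4: 150 + 80 = 230
  shelf 5: 140 + 70 + 40 = 250
  shelf 6: 30 + 30 = 60
Every load is within 250 cm, so 6 shelves suffice.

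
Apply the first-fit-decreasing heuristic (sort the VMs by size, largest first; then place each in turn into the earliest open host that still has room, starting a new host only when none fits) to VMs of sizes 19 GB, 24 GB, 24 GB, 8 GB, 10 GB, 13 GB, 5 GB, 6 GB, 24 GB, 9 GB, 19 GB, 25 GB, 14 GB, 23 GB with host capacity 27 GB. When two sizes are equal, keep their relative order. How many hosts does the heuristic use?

Sorted descending: 25, 24, 24, 24, 23, 19, 19, 14, 13, 10, 9, 8, 6, 5.
  25 → host 1 (new)  [load 25/27]
  24 → host 2 (new)  [load 24/27]
  24 → host 3 (new)  [load 24/27]
  24 → host 4 (new)  [load 24/27]
  23 → host 5 (new)  [load 23/27]
  19 → host 6 (new)  [load 19/27]
  19 → host 7 (new)  [load 19/27]
  14 → host 8 (new)  [load 14/27]
  13 → host 8  [load 27/27]
  10 → host 9 (new)  [load 10/27]
  9 → host 9  [load 19/27]
  8 → host 6  [load 27/27]
  6 → host 7  [load 25/27]
  5 → host 9  [load 24/27]
9 hosts opened.

9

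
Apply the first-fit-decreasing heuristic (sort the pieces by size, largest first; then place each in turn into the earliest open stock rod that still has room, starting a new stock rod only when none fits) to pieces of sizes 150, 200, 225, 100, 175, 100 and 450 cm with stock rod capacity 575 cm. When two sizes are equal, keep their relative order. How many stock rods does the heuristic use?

3

Sorted descending: 450, 225, 200, 175, 150, 100, 100.
  450 → stock rod 1 (new)  [load 450/575]
  225 → stock rod 2 (new)  [load 225/575]
  200 → stock rod 2  [load 425/575]
  175 → stock rod 3 (new)  [load 175/575]
  150 → stock rod 2  [load 575/575]
  100 → stock rod 1  [load 550/575]
  100 → stock rod 3  [load 275/575]
3 stock rods opened.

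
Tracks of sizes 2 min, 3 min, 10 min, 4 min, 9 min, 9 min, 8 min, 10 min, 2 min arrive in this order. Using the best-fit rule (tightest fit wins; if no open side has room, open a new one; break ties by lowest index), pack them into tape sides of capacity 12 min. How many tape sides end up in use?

6

  2 → side 1 (new)  [load 2/12]
  3 → side 1  [load 5/12]
  10 → side 2 (new)  [load 10/12]
  4 → side 1  [load 9/12]
  9 → side 3 (new)  [load 9/12]
  9 → side 4 (new)  [load 9/12]
  8 → side 5 (new)  [load 8/12]
  10 → side 6 (new)  [load 10/12]
  2 → side 2  [load 12/12]
6 tape sides opened.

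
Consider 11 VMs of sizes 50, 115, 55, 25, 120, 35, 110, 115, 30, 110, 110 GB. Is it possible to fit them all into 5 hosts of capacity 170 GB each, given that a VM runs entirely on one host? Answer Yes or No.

No

Total = 875 GB; ⌈875/170⌉ = 6.
At least 6 hosts are required, but only 5 are allowed.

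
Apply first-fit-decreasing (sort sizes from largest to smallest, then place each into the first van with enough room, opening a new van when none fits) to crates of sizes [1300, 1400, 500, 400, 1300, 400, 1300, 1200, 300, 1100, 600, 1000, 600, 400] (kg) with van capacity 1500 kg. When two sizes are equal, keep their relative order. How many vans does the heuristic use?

9

Sorted descending: 1400, 1300, 1300, 1300, 1200, 1100, 1000, 600, 600, 500, 400, 400, 400, 300.
  1400 → van 1 (new)  [load 1400/1500]
  1300 → van 2 (new)  [load 1300/1500]
  1300 → van 3 (new)  [load 1300/1500]
  1300 → van 4 (new)  [load 1300/1500]
  1200 → van 5 (new)  [load 1200/1500]
  1100 → van 6 (new)  [load 1100/1500]
  1000 → van 7 (new)  [load 1000/1500]
  600 → van 8 (new)  [load 600/1500]
  600 → van 8  [load 1200/1500]
  500 → van 7  [load 1500/1500]
  400 → van 6  [load 1500/1500]
  400 → van 9 (new)  [load 400/1500]
  400 → van 9  [load 800/1500]
  300 → van 5  [load 1500/1500]
9 vans opened.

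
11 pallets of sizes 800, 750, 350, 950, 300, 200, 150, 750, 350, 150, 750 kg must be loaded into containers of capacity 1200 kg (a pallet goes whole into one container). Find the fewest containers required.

5

Total = 950 + 800 + 750 + 750 + 750 + 350 + 350 + 300 + 200 + 150 + 150 = 5500 kg.
Lower bound: ⌈5500/1200⌉ = 5 containers.
A packing using 5 containers:
  container 1: 950 + 200 = 1150
  container 2: 800 + 350 = 1150
  container 3: 750 + 350 = 1100
  container 4: 750 + 300 + 150 = 1200
  container 5: 750 + 150 = 900
This matches the lower bound, so 5 is optimal.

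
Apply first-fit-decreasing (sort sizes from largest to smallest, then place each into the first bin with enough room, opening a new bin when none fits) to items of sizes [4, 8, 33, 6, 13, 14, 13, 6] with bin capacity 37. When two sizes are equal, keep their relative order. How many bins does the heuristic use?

Sorted descending: 33, 14, 13, 13, 8, 6, 6, 4.
  33 → bin 1 (new)  [load 33/37]
  14 → bin 2 (new)  [load 14/37]
  13 → bin 2  [load 27/37]
  13 → bin 3 (new)  [load 13/37]
  8 → bin 2  [load 35/37]
  6 → bin 3  [load 19/37]
  6 → bin 3  [load 25/37]
  4 → bin 1  [load 37/37]
3 bins opened.

3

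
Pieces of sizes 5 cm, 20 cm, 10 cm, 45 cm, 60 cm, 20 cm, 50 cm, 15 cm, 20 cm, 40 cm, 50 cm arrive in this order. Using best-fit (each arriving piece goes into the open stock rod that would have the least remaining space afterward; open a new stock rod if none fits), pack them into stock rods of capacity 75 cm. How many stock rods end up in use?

  5 → stock rod 1 (new)  [load 5/75]
  20 → stock rod 1  [load 25/75]
  10 → stock rod 1  [load 35/75]
  45 → stock rod 2 (new)  [load 45/75]
  60 → stock rod 3 (new)  [load 60/75]
  20 → stock rod 2  [load 65/75]
  50 → stock rod 4 (new)  [load 50/75]
  15 → stock rod 3  [load 75/75]
  20 → stock rod 4  [load 70/75]
  40 → stock rod 1  [load 75/75]
  50 → stock rod 5 (new)  [load 50/75]
5 stock rods opened.

5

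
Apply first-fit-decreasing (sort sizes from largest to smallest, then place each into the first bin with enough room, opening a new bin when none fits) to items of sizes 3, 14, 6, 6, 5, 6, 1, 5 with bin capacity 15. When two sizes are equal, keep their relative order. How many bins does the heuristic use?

4

Sorted descending: 14, 6, 6, 6, 5, 5, 3, 1.
  14 → bin 1 (new)  [load 14/15]
  6 → bin 2 (new)  [load 6/15]
  6 → bin 2  [load 12/15]
  6 → bin 3 (new)  [load 6/15]
  5 → bin 3  [load 11/15]
  5 → bin 4 (new)  [load 5/15]
  3 → bin 2  [load 15/15]
  1 → bin 1  [load 15/15]
4 bins opened.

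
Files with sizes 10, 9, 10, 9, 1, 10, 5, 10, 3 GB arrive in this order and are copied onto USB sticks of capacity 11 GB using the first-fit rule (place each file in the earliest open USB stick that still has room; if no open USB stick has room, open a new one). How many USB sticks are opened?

  10 → USB stick 1 (new)  [load 10/11]
  9 → USB stick 2 (new)  [load 9/11]
  10 → USB stick 3 (new)  [load 10/11]
  9 → USB stick 4 (new)  [load 9/11]
  1 → USB stick 1  [load 11/11]
  10 → USB stick 5 (new)  [load 10/11]
  5 → USB stick 6 (new)  [load 5/11]
  10 → USB stick 7 (new)  [load 10/11]
  3 → USB stick 6  [load 8/11]
7 USB sticks opened.

7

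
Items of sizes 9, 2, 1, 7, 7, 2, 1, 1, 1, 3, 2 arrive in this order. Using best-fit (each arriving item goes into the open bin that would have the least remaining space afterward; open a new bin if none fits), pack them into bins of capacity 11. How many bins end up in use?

  9 → bin 1 (new)  [load 9/11]
  2 → bin 1  [load 11/11]
  1 → bin 2 (new)  [load 1/11]
  7 → bin 2  [load 8/11]
  7 → bin 3 (new)  [load 7/11]
  2 → bin 2  [load 10/11]
  1 → bin 2  [load 11/11]
  1 → bin 3  [load 8/11]
  1 → bin 3  [load 9/11]
  3 → bin 4 (new)  [load 3/11]
  2 → bin 3  [load 11/11]
4 bins opened.

4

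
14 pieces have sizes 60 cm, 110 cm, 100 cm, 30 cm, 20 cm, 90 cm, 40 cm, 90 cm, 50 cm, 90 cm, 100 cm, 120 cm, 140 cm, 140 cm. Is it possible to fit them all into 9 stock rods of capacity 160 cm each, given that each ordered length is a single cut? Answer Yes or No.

A valid assignment using 9 stock rods:
  stock rod 1: 140 + 20 = 160
  stock rod 2: 140 = 140
  stock rod 3: 120 + 40 = 160
  stock rod 4: 110 + 50 = 160
  stock rod 5: 100 + 60 = 160
  stock rod 6: 100 + 30 = 130
  stock rod 7: 90 = 90
  stock rod 8: 90 = 90
  stock rod 9: 90 = 90
Every load is within 160 cm, so 9 stock rods suffice.

Yes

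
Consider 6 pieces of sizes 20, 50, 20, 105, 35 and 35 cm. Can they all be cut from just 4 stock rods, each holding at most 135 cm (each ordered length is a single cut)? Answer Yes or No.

A valid assignment using 3 stock rods:
  stock rod 1: 105 + 20 = 125
  stock rod 2: 50 + 35 + 35 = 120
  stock rod 3: 20 = 20
That uses only 3 ≤ 4, so 4 stock rods are enough.

Yes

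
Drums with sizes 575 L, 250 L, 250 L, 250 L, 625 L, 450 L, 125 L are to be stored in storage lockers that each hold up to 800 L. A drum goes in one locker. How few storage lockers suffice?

Total = 625 + 575 + 450 + 250 + 250 + 250 + 125 = 2525 L.
Lower bound: ⌈2525/800⌉ = 4 storage lockers.
A packing using 4 storage lockers:
  locker 1: 625 + 125 = 750
  locker 2: 575 = 575
  locker 3: 450 + 250 = 700
  locker 4: 250 + 250 = 500
This matches the lower bound, so 4 is optimal.

4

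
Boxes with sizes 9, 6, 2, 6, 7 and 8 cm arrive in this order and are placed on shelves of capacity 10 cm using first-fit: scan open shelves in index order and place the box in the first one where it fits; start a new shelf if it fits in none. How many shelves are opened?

5

  9 → shelf 1 (new)  [load 9/10]
  6 → shelf 2 (new)  [load 6/10]
  2 → shelf 2  [load 8/10]
  6 → shelf 3 (new)  [load 6/10]
  7 → shelf 4 (new)  [load 7/10]
  8 → shelf 5 (new)  [load 8/10]
5 shelves opened.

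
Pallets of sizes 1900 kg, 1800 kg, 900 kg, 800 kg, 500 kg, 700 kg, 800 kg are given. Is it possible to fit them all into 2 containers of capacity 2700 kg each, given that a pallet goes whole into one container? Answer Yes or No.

No

Total = 7400 kg; ⌈7400/2700⌉ = 3.
At least 3 containers are required, but only 2 are allowed.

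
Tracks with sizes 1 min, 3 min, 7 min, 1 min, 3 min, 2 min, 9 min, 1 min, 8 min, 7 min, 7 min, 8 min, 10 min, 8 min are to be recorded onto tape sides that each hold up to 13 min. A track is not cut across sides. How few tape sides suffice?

8

Total = 10 + 9 + 8 + 8 + 8 + 7 + 7 + 7 + 3 + 3 + 2 + 1 + 1 + 1 = 75 min.
Lower bound: ⌈75/13⌉ = 6 tape sides.
Also, 8 tracks each exceed 13/2 min, and no two of those can share a side, so at least 8 tape sides are needed.
A packing using 8 tape sides:
  side 1: 10 + 3 = 13
  side 2: 9 + 3 + 1 = 13
  side 3: 8 + 2 + 1 + 1 = 12
  side 4: 8 = 8
  side 5: 8 = 8
  side 6: 7 = 7
  side 7: 7 = 7
  side 8: 7 = 7
This matches the lower bound, so 8 is optimal.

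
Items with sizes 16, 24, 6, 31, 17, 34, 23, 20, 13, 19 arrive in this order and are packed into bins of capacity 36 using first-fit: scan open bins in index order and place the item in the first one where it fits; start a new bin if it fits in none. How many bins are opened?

7

  16 → bin 1 (new)  [load 16/36]
  24 → bin 2 (new)  [load 24/36]
  6 → bin 1  [load 22/36]
  31 → bin 3 (new)  [load 31/36]
  17 → bin 4 (new)  [load 17/36]
  34 → bin 5 (new)  [load 34/36]
  23 → bin 6 (new)  [load 23/36]
  20 → bin 7 (new)  [load 20/36]
  13 → bin 1  [load 35/36]
  19 → bin 4  [load 36/36]
7 bins opened.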